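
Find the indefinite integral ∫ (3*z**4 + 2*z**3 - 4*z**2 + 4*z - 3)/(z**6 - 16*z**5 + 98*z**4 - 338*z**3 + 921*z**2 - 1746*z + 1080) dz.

Factor the denominator: (z - 6)*(z - 5)*(z - 4)*(z - 1)*(z**2 + 9).
Partial-fraction decomposition: (74*z - 531)/(1275*(z**2 + 9)) - 1/(300*(z - 1)) + 169/(30*(z - 4)) - 1021/(68*(z - 5)) + 1399/(150*(z - 6)).
Integrate each term; A/(z−a) gives A·log|z−a|; the (Bz+D)/(z²+p²) term gives a log and an atan.

1399*log(z - 6)/150 - 1021*log(z - 5)/68 + 169*log(z - 4)/30 - log(z - 1)/300 + 37*log(z**2 + 9)/1275 - 59*atan(z/3)/425 + C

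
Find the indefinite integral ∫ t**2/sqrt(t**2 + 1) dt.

t*sqrt(t**2 + 1)/2 - log(t + sqrt(t**2 + 1))/2 + C

Substitute t = tan(θ), so dt = sec(θ)^2 dθ and the radical becomes sqrt(t**2 + 1) = sec(θ) by the Pythagorean identity.
Integrate the resulting trig expression in θ, then back-substitute tan(θ) = t, sec(θ) = sqrt(t**2 + 1) (absorbing any constant into C).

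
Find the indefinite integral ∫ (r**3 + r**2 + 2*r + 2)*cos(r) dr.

Use integration by parts with u = r**3 + r**2 + 2*r + 2, dv = cos(r) dr, so v = sin(r).
Apply parts 3 times (tabular method): alternate signs, differentiate u down to 0, integrate dv up.

r**3*sin(r) + r**2*sin(r) + 3*r**2*cos(r) - 4*r*sin(r) + 2*r*cos(r) - 4*cos(r) + C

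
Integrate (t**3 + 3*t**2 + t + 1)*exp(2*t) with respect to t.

(4*t**3 + 6*t**2 - 2*t + 5)*exp(2*t)/8 + C

Use integration by parts with u = t**3 + 3*t**2 + t + 1, dv = exp(2*t) dt, so v = exp(2*t)/2.
Apply parts 3 times (tabular method): alternate signs, differentiate u down to 0, integrate dv up.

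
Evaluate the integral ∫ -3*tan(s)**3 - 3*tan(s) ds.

-3*tan(s)**2/2 + C

Let u = tan(s), so du = (tan(s)**2 + 1) ds.
Rewriting, the integral becomes -3·∫ u^1 du = -3·u^2/2.
Substituting back, u = tan(s).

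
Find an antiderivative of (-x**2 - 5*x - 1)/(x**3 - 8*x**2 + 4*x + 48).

-67*log(x - 6)/16 + 37*log(x - 4)/12 + 5*log(x + 2)/48 + C

Factor the denominator: (x - 6)*(x - 4)*(x + 2).
Partial-fraction decomposition: 5/(48*(x + 2)) + 37/(12*(x - 4)) - 67/(16*(x - 6)).
Integrate each term: A/(x−a) contributes A·log|x−a|.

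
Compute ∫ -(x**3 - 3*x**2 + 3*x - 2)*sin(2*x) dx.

x**3*cos(2*x)/2 - 3*x**2*sin(2*x)/4 - 3*x**2*cos(2*x)/2 + 3*x*sin(2*x)/2 + 3*x*cos(2*x)/4 - 3*sin(2*x)/8 - cos(2*x)/4 + C

Use integration by parts with u = x**3 - 3*x**2 + 3*x - 2, dv = -sin(2*x) dx, so v = cos(2*x)/2.
Apply parts 3 times (tabular method): alternate signs, differentiate u down to 0, integrate dv up.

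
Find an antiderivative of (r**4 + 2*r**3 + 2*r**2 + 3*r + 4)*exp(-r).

Use integration by parts with u = r**4 + 2*r**3 + 2*r**2 + 3*r + 4, dv = exp(-r) dr, so v = -exp(-r).
Apply parts 4 times (tabular method): alternate signs, differentiate u down to 0, integrate dv up.

(-r**4 - 6*r**3 - 20*r**2 - 43*r - 47)*exp(-r) + C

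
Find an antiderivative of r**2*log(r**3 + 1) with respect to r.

Let u = r**3 + 1, so du = (3*r**2) dr.
The integral becomes (1/3)·∫ log(u) du; integrate by parts with u′=log(u), dv′=du.

r**3*log(r**3 + 1)/3 - r**3/3 + log(r**3 + 1)/3 + C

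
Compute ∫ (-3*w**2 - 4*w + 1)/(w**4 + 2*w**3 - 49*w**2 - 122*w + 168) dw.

Factor the denominator: (w - 7)*(w - 1)*(w + 4)*(w + 6).
Partial-fraction decomposition: 83/(182*(w + 6)) - 31/(110*(w + 4)) + 1/(35*(w - 1)) - 29/(143*(w - 7)).
Integrate each term: A/(w−a) contributes A·log|w−a|.

-29*log(w - 7)/143 + log(w - 1)/35 - 31*log(w + 4)/110 + 83*log(w + 6)/182 + C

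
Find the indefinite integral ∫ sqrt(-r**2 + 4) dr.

r*sqrt(-r**2 + 4)/2 + 2*asin(r/2) + C

Substitute r = 2·sin(θ), so dr = 2·cos(θ) dθ and the radical becomes sqrt(-r**2 + 4) = 2·cos(θ) by the Pythagorean identity.
Integrate the resulting trig expression in θ, then back-substitute θ = asin(r/2), sin(θ) = r/2, cos(θ) = sqrt(-r**2 + 4)/2 (absorbing any constant into C).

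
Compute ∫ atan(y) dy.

Use integration by parts with u = arctan(y), dv = dy.
Then du = 1/(y**2 + 1) dy.

y*atan(y) - log(y**2 + 1)/2 + C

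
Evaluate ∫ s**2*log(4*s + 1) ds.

Use integration by parts with u = log(4*s + 1), dv = s**2 ds.
Then du = 4/(4*s + 1) ds and v = s**3/3.

s**3*log(4*s + 1)/3 - s**3/9 + s**2/24 - s/48 + log(4*s + 1)/192 + C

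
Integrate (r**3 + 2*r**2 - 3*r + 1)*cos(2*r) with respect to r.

Use integration by parts with u = r**3 + 2*r**2 - 3*r + 1, dv = cos(2*r) dr, so v = sin(2*r)/2.
Apply parts 3 times (tabular method): alternate signs, differentiate u down to 0, integrate dv up.

r**3*sin(2*r)/2 + r**2*sin(2*r) + 3*r**2*cos(2*r)/4 - 9*r*sin(2*r)/4 + r*cos(2*r) - 9*cos(2*r)/8 + C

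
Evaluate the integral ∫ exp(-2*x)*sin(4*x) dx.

-exp(-2*x)*sin(4*x)/10 - exp(-2*x)*cos(4*x)/5 + C

Let I denote the integral. Integrate by parts with u = sin(4*x), dv = exp(-2*x) dx, so v = -exp(-2*x)/2: I = -exp(-2*x)*sin(4*x)/2 + 2·∫ exp(-2*x)*cos(4*x) dx.
Apply parts again with u = cos(4*x), dv = exp(-2*x) dx: ∫ exp(-2*x)*cos(4*x) dx = -exp(-2*x)*cos(4*x)/2 − 2·I. Substituting back brings back I: I = -exp(-2*x)*sin(4*x)/2 - exp(-2*x)*cos(4*x) − 4·I.
Solving for I: (1 + 4)·I equals the remaining terms, so I = (1/5)·(-exp(-2*x)*sin(4*x)/2 - exp(-2*x)*cos(4*x)).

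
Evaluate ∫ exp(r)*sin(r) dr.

Let I denote the integral. Integrate by parts with u = sin(r), dv = exp(r) dr, so v = exp(r): I = exp(r)*sin(r) − ∫ exp(r)*cos(r) dr.
Apply parts again with u = cos(r), dv = exp(r) dr: ∫ exp(r)*cos(r) dr = exp(r)*cos(r) + I. Substituting back brings back I: I = exp(r)*sin(r) - exp(r)*cos(r) − I.
Solving for I: (1 + 1)·I equals the remaining terms, so I = (1/2)·(exp(r)*sin(r) - exp(r)*cos(r)).

exp(r)*sin(r)/2 - exp(r)*cos(r)/2 + C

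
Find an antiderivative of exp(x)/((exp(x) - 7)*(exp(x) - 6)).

log(exp(x) - 7) - log(exp(x) - 6) + C

Let u = e^x, du = e^x dx.
The integral becomes ∫ du/((u-7)(u-6)); decompose into partial fractions.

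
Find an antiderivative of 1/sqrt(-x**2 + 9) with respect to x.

asin(x/3) + C

Substitute x = 3·sin(θ), so dx = 3·cos(θ) dθ and the radical becomes sqrt(-x**2 + 9) = 3·cos(θ) by the Pythagorean identity.
Integrate the resulting trig expression in θ, then back-substitute θ = asin(x/3), sin(θ) = x/3, cos(θ) = sqrt(-x**2 + 9)/3 (absorbing any constant into C).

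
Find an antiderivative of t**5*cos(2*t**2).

Let u = t², du = 2t dt; rewrite as (1/2)∫ u^2·cos(2u) du.
Now integrate by parts 2 times.

t**4*sin(2*t**2)/4 + t**2*cos(2*t**2)/4 - sin(2*t**2)/8 + C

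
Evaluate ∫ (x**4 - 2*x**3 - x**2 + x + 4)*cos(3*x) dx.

x**4*sin(3*x)/3 - 2*x**3*sin(3*x)/3 + 4*x**3*cos(3*x)/9 - 7*x**2*sin(3*x)/9 - 2*x**2*cos(3*x)/3 + 7*x*sin(3*x)/9 - 14*x*cos(3*x)/27 + 122*sin(3*x)/81 + 7*cos(3*x)/27 + C

Use integration by parts with u = x**4 - 2*x**3 - x**2 + x + 4, dv = cos(3*x) dx, so v = sin(3*x)/3.
Apply parts 4 times (tabular method): alternate signs, differentiate u down to 0, integrate dv up.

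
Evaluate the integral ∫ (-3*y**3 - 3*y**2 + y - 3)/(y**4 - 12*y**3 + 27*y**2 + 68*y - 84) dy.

Factor the denominator: (y - 7)*(y - 6)*(y - 1)*(y + 2).
Partial-fraction decomposition: -7/(216*(y + 2)) - 4/(45*(y - 1)) + 753/(40*(y - 6)) - 586/(27*(y - 7)).
Integrate each term: A/(y−a) contributes A·log|y−a|.

-586*log(y - 7)/27 + 753*log(y - 6)/40 - 4*log(y - 1)/45 - 7*log(y + 2)/216 + C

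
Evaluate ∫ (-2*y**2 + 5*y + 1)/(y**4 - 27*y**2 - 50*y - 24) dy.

-41*log(y - 6)/490 - 71*log(y + 1)/147 + 17*log(y + 4)/30 - 2/(7*y + 7) + C

Factor the denominator: (y - 6)*(y + 1)**2*(y + 4).
Partial-fraction decomposition: 17/(30*(y + 4)) - 71/(147*(y + 1)) + 2/(7*(y + 1)**2) - 41/(490*(y - 6)).
Integrate each term; A/(y−a) gives A·log|y−a|; A/(y−a)² gives −A/(y−a).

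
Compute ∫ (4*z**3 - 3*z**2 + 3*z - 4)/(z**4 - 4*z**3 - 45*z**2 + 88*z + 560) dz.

621*log(z - 7)/121 - 218*log(z - 5)/81 + 15281*log(z + 4)/9801 + 320/(99*z + 396) + C

Factor the denominator: (z - 7)*(z - 5)*(z + 4)**2.
Partial-fraction decomposition: 15281/(9801*(z + 4)) - 320/(99*(z + 4)**2) - 218/(81*(z - 5)) + 621/(121*(z - 7)).
Integrate each term; A/(z−a) gives A·log|z−a|; A/(z−a)² gives −A/(z−a).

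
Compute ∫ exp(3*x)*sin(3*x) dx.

exp(3*x)*sin(3*x)/6 - exp(3*x)*cos(3*x)/6 + C

Let I denote the integral. Integrate by parts with u = sin(3*x), dv = exp(3*x) dx, so v = exp(3*x)/3: I = exp(3*x)*sin(3*x)/3 − ∫ exp(3*x)*cos(3*x) dx.
Apply parts again with u = cos(3*x), dv = exp(3*x) dx: ∫ exp(3*x)*cos(3*x) dx = exp(3*x)*cos(3*x)/3 + I. Substituting back brings back I: I = exp(3*x)*sin(3*x)/3 - exp(3*x)*cos(3*x)/3 − I.
Solving for I: (1 + 1)·I equals the remaining terms, so I = (1/2)·(exp(3*x)*sin(3*x)/3 - exp(3*x)*cos(3*x)/3).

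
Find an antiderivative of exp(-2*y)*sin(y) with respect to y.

-2*exp(-2*y)*sin(y)/5 - exp(-2*y)*cos(y)/5 + C

Let I denote the integral. Integrate by parts with u = sin(y), dv = exp(-2*y) dy, so v = -exp(-2*y)/2: I = -exp(-2*y)*sin(y)/2 + (1/2)·∫ exp(-2*y)*cos(y) dy.
Apply parts again with u = cos(y), dv = exp(-2*y) dy: ∫ exp(-2*y)*cos(y) dy = -exp(-2*y)*cos(y)/2 − (1/2)·I. Substituting back brings back I: I = -exp(-2*y)*sin(y)/2 - exp(-2*y)*cos(y)/4 − (1/4)·I.
Solving for I: (1 + 1/4)·I equals the remaining terms, so I = (4/5)·(-exp(-2*y)*sin(y)/2 - exp(-2*y)*cos(y)/4).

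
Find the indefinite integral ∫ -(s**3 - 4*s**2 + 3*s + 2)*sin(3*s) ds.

s**3*cos(3*s)/3 - s**2*sin(3*s)/3 - 4*s**2*cos(3*s)/3 + 8*s*sin(3*s)/9 + 7*s*cos(3*s)/9 - 7*sin(3*s)/27 + 26*cos(3*s)/27 + C

Use integration by parts with u = s**3 - 4*s**2 + 3*s + 2, dv = -sin(3*s) ds, so v = cos(3*s)/3.
Apply parts 3 times (tabular method): alternate signs, differentiate u down to 0, integrate dv up.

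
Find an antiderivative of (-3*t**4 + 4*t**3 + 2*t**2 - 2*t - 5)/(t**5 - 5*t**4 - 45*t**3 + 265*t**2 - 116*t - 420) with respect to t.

-2969*log(t - 6)/364 + 335*log(t - 5)/54 - 17*log(t - 2)/324 + 2*log(t + 1)/189 - 2117*log(t + 7)/2106 + C

Factor the denominator: (t - 6)*(t - 5)*(t - 2)*(t + 1)*(t + 7).
Partial-fraction decomposition: -2117/(2106*(t + 7)) + 2/(189*(t + 1)) - 17/(324*(t - 2)) + 335/(54*(t - 5)) - 2969/(364*(t - 6)).
Integrate each term: A/(t−a) contributes A·log|t−a|.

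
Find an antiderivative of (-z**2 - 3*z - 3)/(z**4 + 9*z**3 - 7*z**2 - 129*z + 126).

Factor the denominator: (z - 3)*(z - 1)*(z + 6)*(z + 7).
Partial-fraction decomposition: 31/(80*(z + 7)) - 1/(3*(z + 6)) + 1/(16*(z - 1)) - 7/(60*(z - 3)).
Integrate each term: A/(z−a) contributes A·log|z−a|.

-7*log(z - 3)/60 + log(z - 1)/16 - log(z + 6)/3 + 31*log(z + 7)/80 + C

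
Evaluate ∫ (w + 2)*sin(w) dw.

Use integration by parts with u = w + 2, dv = sin(w) dw, so v = -cos(w).
Apply parts 1 times (tabular method): alternate signs, differentiate u down to 0, integrate dv up.

-w*cos(w) + sin(w) - 2*cos(w) + C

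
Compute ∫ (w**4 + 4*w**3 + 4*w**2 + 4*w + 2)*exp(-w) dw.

(-w**4 - 8*w**3 - 28*w**2 - 60*w - 62)*exp(-w) + C

Use integration by parts with u = w**4 + 4*w**3 + 4*w**2 + 4*w + 2, dv = exp(-w) dw, so v = -exp(-w).
Apply parts 4 times (tabular method): alternate signs, differentiate u down to 0, integrate dv up.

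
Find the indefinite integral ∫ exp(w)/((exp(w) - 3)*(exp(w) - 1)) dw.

Let u = e^w, du = e^w dw.
The integral becomes ∫ du/((u-3)(u-1)); decompose into partial fractions.

log(exp(w) - 3)/2 - log(exp(w) - 1)/2 + C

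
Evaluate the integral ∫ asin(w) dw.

Use integration by parts with u = arcsin(w), dv = dw.
Then du = 1/sqrt(-w**2 + 1) dw.

w*asin(w) + sqrt(-w**2 + 1) + C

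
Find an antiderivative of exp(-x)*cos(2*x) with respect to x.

2*exp(-x)*sin(2*x)/5 - exp(-x)*cos(2*x)/5 + C

Let I denote the integral. Integrate by parts with u = cos(2*x), dv = exp(-x) dx, so v = -exp(-x): I = -exp(-x)*cos(2*x) − 2·∫ exp(-x)*sin(2*x) dx.
Apply parts again with u = sin(2*x), dv = exp(-x) dx: ∫ exp(-x)*sin(2*x) dx = -exp(-x)*sin(2*x) + 2·I. Substituting back brings back I: I = 2*exp(-x)*sin(2*x) - exp(-x)*cos(2*x) − 4·I.
Solving for I: (1 + 4)·I equals the remaining terms, so I = (1/5)·(2*exp(-x)*sin(2*x) - exp(-x)*cos(2*x)).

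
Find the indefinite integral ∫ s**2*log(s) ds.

Use integration by parts with u = log(s), dv = s**2 ds.
Then du = 1/s ds and v = s**3/3.

s**3*log(s)/3 - s**3/9 + C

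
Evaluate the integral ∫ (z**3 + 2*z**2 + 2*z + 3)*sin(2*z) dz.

-z**3*cos(2*z)/2 + 3*z**2*sin(2*z)/4 - z**2*cos(2*z) + z*sin(2*z) - z*cos(2*z)/4 + sin(2*z)/8 - cos(2*z) + C

Use integration by parts with u = z**3 + 2*z**2 + 2*z + 3, dv = sin(2*z) dz, so v = -cos(2*z)/2.
Apply parts 3 times (tabular method): alternate signs, differentiate u down to 0, integrate dv up.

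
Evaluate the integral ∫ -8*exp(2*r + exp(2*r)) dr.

-4*exp(exp(2*r)) + C

Let u = exp(2*r), so du = (2*exp(2*r)) dr.
Rewriting, the integral becomes -4·∫ e^u du = -4·e^u.
Substituting back, u = exp(2*r).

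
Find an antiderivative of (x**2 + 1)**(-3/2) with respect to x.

x/sqrt(x**2 + 1) + C

Substitute x = tan(θ), so dx = sec(θ)^2 dθ and the radical becomes sqrt(x**2 + 1) = sec(θ) by the Pythagorean identity.
Integrate the resulting trig expression in θ, then back-substitute tan(θ) = x, sec(θ) = sqrt(x**2 + 1) (absorbing any constant into C).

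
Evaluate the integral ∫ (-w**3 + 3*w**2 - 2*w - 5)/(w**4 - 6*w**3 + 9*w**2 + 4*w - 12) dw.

Factor the denominator: (w - 3)*(w - 2)**2*(w + 1).
Partial-fraction decomposition: -1/(36*(w + 1)) + 16/(9*(w - 2)) + 5/(3*(w - 2)**2) - 11/(4*(w - 3)).
Integrate each term; A/(w−a) gives A·log|w−a|; A/(w−a)² gives −A/(w−a).

-11*log(w - 3)/4 + 16*log(w - 2)/9 - log(w + 1)/36 - 5/(3*w - 6) + C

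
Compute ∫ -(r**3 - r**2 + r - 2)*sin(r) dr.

r**3*cos(r) - 3*r**2*sin(r) - r**2*cos(r) + 2*r*sin(r) - 5*r*cos(r) + 5*sin(r) + C

Use integration by parts with u = r**3 - r**2 + r - 2, dv = -sin(r) dr, so v = cos(r).
Apply parts 3 times (tabular method): alternate signs, differentiate u down to 0, integrate dv up.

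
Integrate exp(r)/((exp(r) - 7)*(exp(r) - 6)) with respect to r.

log(exp(r) - 7) - log(exp(r) - 6) + C

Let u = e^r, du = e^r dr.
The integral becomes ∫ du/((u-6)(u-7)); decompose into partial fractions.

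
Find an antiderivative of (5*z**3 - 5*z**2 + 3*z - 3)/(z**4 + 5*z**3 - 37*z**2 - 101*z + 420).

83*log(z - 4)/33 - 6*log(z - 3)/5 - 16*log(z + 5)/3 + 496*log(z + 7)/55 + C

Factor the denominator: (z - 4)*(z - 3)*(z + 5)*(z + 7).
Partial-fraction decomposition: 496/(55*(z + 7)) - 16/(3*(z + 5)) - 6/(5*(z - 3)) + 83/(33*(z - 4)).
Integrate each term: A/(z−a) contributes A·log|z−a|.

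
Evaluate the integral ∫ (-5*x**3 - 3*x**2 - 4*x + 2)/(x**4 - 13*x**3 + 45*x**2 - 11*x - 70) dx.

-118*log(x - 7)/5 + 359*log(x - 5)/18 - 58*log(x - 2)/45 - log(x + 1)/18 + C

Factor the denominator: (x - 7)*(x - 5)*(x - 2)*(x + 1).
Partial-fraction decomposition: -1/(18*(x + 1)) - 58/(45*(x - 2)) + 359/(18*(x - 5)) - 118/(5*(x - 7)).
Integrate each term: A/(x−a) contributes A·log|x−a|.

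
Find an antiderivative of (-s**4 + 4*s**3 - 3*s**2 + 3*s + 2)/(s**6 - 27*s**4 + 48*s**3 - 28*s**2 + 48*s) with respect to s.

Factor the denominator: s*(s - 4)*(s - 2)*(s + 6)*(s**2 + 1).
Partial-fraction decomposition: -(13*s - 4)/(185*(s**2 + 1)) + 571/(4440*(s + 6)) - 3/(40*(s - 2)) - 1/(40*(s - 4)) + 1/(24*s).
Integrate each term; A/(s−a) gives A·log|s−a|; the (Bs+D)/(s²+p²) term gives a log and an atan.

log(s)/24 - log(s - 4)/40 - 3*log(s - 2)/40 + 571*log(s + 6)/4440 - 13*log(s**2 + 1)/370 + 4*atan(s)/185 + C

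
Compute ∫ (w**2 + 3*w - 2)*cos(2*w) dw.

w**2*sin(2*w)/2 + 3*w*sin(2*w)/2 + w*cos(2*w)/2 - 5*sin(2*w)/4 + 3*cos(2*w)/4 + C

Use integration by parts with u = w**2 + 3*w - 2, dv = cos(2*w) dw, so v = sin(2*w)/2.
Apply parts 2 times (tabular method): alternate signs, differentiate u down to 0, integrate dv up.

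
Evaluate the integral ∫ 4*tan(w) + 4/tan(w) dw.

Let u = tan(w), so du = (tan(w)**2 + 1) dw.
Rewriting, the integral becomes 4·∫ 1/u du = 4·log(u).
Substituting back, u = tan(w).

4*log(tan(w)) + C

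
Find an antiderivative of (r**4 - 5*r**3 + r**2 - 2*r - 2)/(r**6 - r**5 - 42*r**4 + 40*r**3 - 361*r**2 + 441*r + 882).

Factor the denominator: (r - 7)*(r - 2)*(r + 1)*(r + 7)*(r**2 + 9).
Partial-fraction decomposition: (31*r + 89)/(580*(r**2 + 9)) - 4177/(43848*(r + 7)) + 7/(1440*(r + 1)) + 2/(135*(r - 2)) + 719/(32480*(r - 7)).
Integrate each term; A/(r−a) gives A·log|r−a|; the (Br+D)/(r²+p²) term gives a log and an atan.

719*log(r - 7)/32480 + 2*log(r - 2)/135 + 7*log(r + 1)/1440 - 4177*log(r + 7)/43848 + 31*log(r**2 + 9)/1160 + 89*atan(r/3)/1740 + C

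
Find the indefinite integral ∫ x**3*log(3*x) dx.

x**4*(log(x) + log(3))/4 - x**4/16 + C

Use integration by parts with u = log(3*x), dv = x**3 dx.
Then du = 1/x dx and v = x**4/4.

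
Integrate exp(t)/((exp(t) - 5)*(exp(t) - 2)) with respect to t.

log(exp(t) - 5)/3 - log(exp(t) - 2)/3 + C

Let u = e^t, du = e^t dt.
The integral becomes ∫ du/((u-2)(u-5)); decompose into partial fractions.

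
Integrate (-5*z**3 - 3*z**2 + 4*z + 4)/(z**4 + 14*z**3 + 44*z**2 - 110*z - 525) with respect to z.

-73*log(z - 3)/320 + 2165*log(z + 5)/64 - 193*log(z + 7)/5 + 267/(8*z + 40) + C

Factor the denominator: (z - 3)*(z + 5)**2*(z + 7).
Partial-fraction decomposition: -193/(5*(z + 7)) + 2165/(64*(z + 5)) - 267/(8*(z + 5)**2) - 73/(320*(z - 3)).
Integrate each term; A/(z−a) gives A·log|z−a|; A/(z−a)² gives −A/(z−a).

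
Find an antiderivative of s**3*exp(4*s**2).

Let u = s², du = 2s ds; rewrite as (1/2)∫ u^1·exp(4u) du.
Now integrate by parts 1 time.

(4*s**2 - 1)*exp(4*s**2)/32 + C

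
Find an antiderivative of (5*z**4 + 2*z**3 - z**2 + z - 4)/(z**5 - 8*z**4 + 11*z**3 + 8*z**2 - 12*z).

log(z)/3 + 3439*log(z - 6)/420 - 15*log(z - 2)/4 + 3*log(z - 1)/10 - log(z + 1)/14 + C

Factor the denominator: z*(z - 6)*(z - 2)*(z - 1)*(z + 1).
Partial-fraction decomposition: -1/(14*(z + 1)) + 3/(10*(z - 1)) - 15/(4*(z - 2)) + 3439/(420*(z - 6)) + 1/(3*z).
Integrate each term: A/(z−a) contributes A·log|z−a|.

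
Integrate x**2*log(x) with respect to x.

Use integration by parts with u = log(x), dv = x**2 dx.
Then du = 1/x dx and v = x**3/3.

x**3*log(x)/3 - x**3/9 + C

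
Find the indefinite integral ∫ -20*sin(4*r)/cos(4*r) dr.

5*log(cos(4*r)) + C

Let u = cos(4*r), so du = (-4*sin(4*r)) dr.
Rewriting, the integral becomes 5·∫ 1/u du = 5·log(u).
Substituting back, u = cos(4*r).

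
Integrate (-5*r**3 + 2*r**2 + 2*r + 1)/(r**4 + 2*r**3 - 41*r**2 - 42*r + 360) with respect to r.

Factor the denominator: (r - 5)*(r - 3)*(r + 4)*(r + 6).
Partial-fraction decomposition: -1141/(198*(r + 6)) + 115/(42*(r + 4)) + 55/(63*(r - 3)) - 94/(33*(r - 5)).
Integrate each term: A/(r−a) contributes A·log|r−a|.

-94*log(r - 5)/33 + 55*log(r - 3)/63 + 115*log(r + 4)/42 - 1141*log(r + 6)/198 + C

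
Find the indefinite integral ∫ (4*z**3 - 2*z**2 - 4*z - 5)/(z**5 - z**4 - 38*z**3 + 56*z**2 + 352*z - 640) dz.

Factor the denominator: (z - 4)**2*(z - 2)*(z + 4)*(z + 5).
Partial-fraction decomposition: -535/(567*(z + 5)) + 277/(384*(z + 4)) + 11/(168*(z - 2)) + 1625/(10368*(z - 4)) + 203/(144*(z - 4)**2).
Integrate each term; A/(z−a) gives A·log|z−a|; A/(z−a)² gives −A/(z−a).

1625*log(z - 4)/10368 + 11*log(z - 2)/168 + 277*log(z + 4)/384 - 535*log(z + 5)/567 - 203/(144*z - 576) + C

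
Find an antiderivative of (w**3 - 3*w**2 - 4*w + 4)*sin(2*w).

-w**3*cos(2*w)/2 + 3*w**2*sin(2*w)/4 + 3*w**2*cos(2*w)/2 - 3*w*sin(2*w)/2 + 11*w*cos(2*w)/4 - 11*sin(2*w)/8 - 11*cos(2*w)/4 + C

Use integration by parts with u = w**3 - 3*w**2 - 4*w + 4, dv = sin(2*w) dw, so v = -cos(2*w)/2.
Apply parts 3 times (tabular method): alternate signs, differentiate u down to 0, integrate dv up.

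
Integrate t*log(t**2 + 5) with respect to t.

t**2*log(t**2 + 5)/2 - t**2/2 + 5*log(t**2 + 5)/2 + C

Let u = t**2 + 5, so du = (2*t) dt.
The integral becomes (1/2)·∫ log(u) du; integrate by parts with u′=log(u), dv′=du.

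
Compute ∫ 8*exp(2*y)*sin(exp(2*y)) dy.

Let u = exp(2*y), so du = (2*exp(2*y)) dy.
Rewriting, the integral becomes 4·∫ sin(u) du = 4·-cos(u).
Substituting back, u = exp(2*y).

-4*cos(exp(2*y)) + C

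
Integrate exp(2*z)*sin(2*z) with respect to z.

Let I denote the integral. Integrate by parts with u = sin(2*z), dv = exp(2*z) dz, so v = exp(2*z)/2: I = exp(2*z)*sin(2*z)/2 − ∫ exp(2*z)*cos(2*z) dz.
Apply parts again with u = cos(2*z), dv = exp(2*z) dz: ∫ exp(2*z)*cos(2*z) dz = exp(2*z)*cos(2*z)/2 + I. Substituting back brings back I: I = exp(2*z)*sin(2*z)/2 - exp(2*z)*cos(2*z)/2 − I.
Solving for I: (1 + 1)·I equals the remaining terms, so I = (1/2)·(exp(2*z)*sin(2*z)/2 - exp(2*z)*cos(2*z)/2).

exp(2*z)*sin(2*z)/4 - exp(2*z)*cos(2*z)/4 + C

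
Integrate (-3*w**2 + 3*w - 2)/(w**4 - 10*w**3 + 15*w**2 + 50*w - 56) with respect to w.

Factor the denominator: (w - 7)*(w - 4)*(w - 1)*(w + 2).
Partial-fraction decomposition: 10/(81*(w + 2)) - 1/(27*(w - 1)) + 19/(27*(w - 4)) - 64/(81*(w - 7)).
Integrate each term: A/(w−a) contributes A·log|w−a|.

-64*log(w - 7)/81 + 19*log(w - 4)/27 - log(w - 1)/27 + 10*log(w + 2)/81 + C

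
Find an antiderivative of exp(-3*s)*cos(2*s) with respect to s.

Let I denote the integral. Integrate by parts with u = cos(2*s), dv = exp(-3*s) ds, so v = -exp(-3*s)/3: I = -exp(-3*s)*cos(2*s)/3 − (2/3)·∫ exp(-3*s)*sin(2*s) ds.
Apply parts again with u = sin(2*s), dv = exp(-3*s) ds: ∫ exp(-3*s)*sin(2*s) ds = -exp(-3*s)*sin(2*s)/3 + (2/3)·I. Substituting back brings back I: I = 2*exp(-3*s)*sin(2*s)/9 - exp(-3*s)*cos(2*s)/3 − (4/9)·I.
Solving for I: (1 + 4/9)·I equals the remaining terms, so I = (9/13)·(2*exp(-3*s)*sin(2*s)/9 - exp(-3*s)*cos(2*s)/3).

2*exp(-3*s)*sin(2*s)/13 - 3*exp(-3*s)*cos(2*s)/13 + C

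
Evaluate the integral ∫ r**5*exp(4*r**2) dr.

Let u = r², du = 2r dr; rewrite as (1/2)∫ u^2·exp(4u) du.
Now integrate by parts 2 times.

(8*r**4 - 4*r**2 + 1)*exp(4*r**2)/64 + C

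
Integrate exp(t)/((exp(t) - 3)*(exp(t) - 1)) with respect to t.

Let u = e^t, du = e^t dt.
The integral becomes ∫ du/((u-3)(u-1)); decompose into partial fractions.

log(exp(t) - 3)/2 - log(exp(t) - 1)/2 + C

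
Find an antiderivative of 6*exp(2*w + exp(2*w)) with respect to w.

Let u = exp(2*w), so du = (2*exp(2*w)) dw.
Rewriting, the integral becomes 3·∫ e^u du = 3·e^u.
Substituting back, u = exp(2*w).

3*exp(exp(2*w)) + C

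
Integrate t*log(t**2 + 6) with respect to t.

t**2*log(t**2 + 6)/2 - t**2/2 + 3*log(t**2 + 6) + C

Let u = t**2 + 6, so du = (2*t) dt.
The integral becomes (1/2)·∫ log(u) du; integrate by parts with u′=log(u), dv′=du.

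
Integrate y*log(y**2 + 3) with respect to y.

y**2*log(y**2 + 3)/2 - y**2/2 + 3*log(y**2 + 3)/2 + C

Let u = y**2 + 3, so du = (2*y) dy.
The integral becomes (1/2)·∫ log(u) du; integrate by parts with u′=log(u), dv′=du.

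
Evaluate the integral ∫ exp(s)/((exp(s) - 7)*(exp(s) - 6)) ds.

log(exp(s) - 7) - log(exp(s) - 6) + C

Let u = e^s, du = e^s ds.
The integral becomes ∫ du/((u-7)(u-6)); decompose into partial fractions.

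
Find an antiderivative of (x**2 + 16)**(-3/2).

x/(16*sqrt(x**2 + 16)) + C

Substitute x = 4·tan(θ), so dx = 4·sec(θ)^2 dθ and the radical becomes sqrt(x**2 + 16) = 4·sec(θ) by the Pythagorean identity.
Integrate the resulting trig expression in θ, then back-substitute tan(θ) = x/4, sec(θ) = sqrt(x**2 + 16)/4 (absorbing any constant into C).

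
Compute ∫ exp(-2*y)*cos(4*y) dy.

Let I denote the integral. Integrate by parts with u = cos(4*y), dv = exp(-2*y) dy, so v = -exp(-2*y)/2: I = -exp(-2*y)*cos(4*y)/2 − 2·∫ exp(-2*y)*sin(4*y) dy.
Apply parts again with u = sin(4*y), dv = exp(-2*y) dy: ∫ exp(-2*y)*sin(4*y) dy = -exp(-2*y)*sin(4*y)/2 + 2·I. Substituting back brings back I: I = exp(-2*y)*sin(4*y) - exp(-2*y)*cos(4*y)/2 − 4·I.
Solving for I: (1 + 4)·I equals the remaining terms, so I = (1/5)·(exp(-2*y)*sin(4*y) - exp(-2*y)*cos(4*y)/2).

exp(-2*y)*sin(4*y)/5 - exp(-2*y)*cos(4*y)/10 + C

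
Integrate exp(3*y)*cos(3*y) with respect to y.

exp(3*y)*sin(3*y)/6 + exp(3*y)*cos(3*y)/6 + C

Let I denote the integral. Integrate by parts with u = cos(3*y), dv = exp(3*y) dy, so v = exp(3*y)/3: I = exp(3*y)*cos(3*y)/3 + ∫ exp(3*y)*sin(3*y) dy.
Apply parts again with u = sin(3*y), dv = exp(3*y) dy: ∫ exp(3*y)*sin(3*y) dy = exp(3*y)*sin(3*y)/3 − I. Substituting back brings back I: I = exp(3*y)*sin(3*y)/3 + exp(3*y)*cos(3*y)/3 − I.
Solving for I: (1 + 1)·I equals the remaining terms, so I = (1/2)·(exp(3*y)*sin(3*y)/3 + exp(3*y)*cos(3*y)/3).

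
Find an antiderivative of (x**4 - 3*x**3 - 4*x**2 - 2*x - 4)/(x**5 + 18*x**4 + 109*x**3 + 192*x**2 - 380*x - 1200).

Factor the denominator: (x - 2)*(x + 4)*(x + 5)**2*(x + 6).
Partial-fraction decomposition: 113/(x + 6) - 3903/(49*(x + 5)) + 906/(7*(x + 5)**2) - 97/(3*(x + 4)) - 2/(147*(x - 2)).
Integrate each term; A/(x−a) gives A·log|x−a|; A/(x−a)² gives −A/(x−a).

-2*log(x - 2)/147 - 97*log(x + 4)/3 - 3903*log(x + 5)/49 + 113*log(x + 6) - 906/(7*x + 35) + C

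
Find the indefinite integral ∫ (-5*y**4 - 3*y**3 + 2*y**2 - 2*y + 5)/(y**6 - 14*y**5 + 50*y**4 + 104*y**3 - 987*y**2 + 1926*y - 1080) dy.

Factor the denominator: (y - 6)*(y - 5)*(y - 3)**2*(y - 1)*(y + 4).
Partial-fraction decomposition: 149/(3150*(y + 4)) - 3/(400*(y - 1)) - 2101/(252*(y - 3)) - 67/(12*(y - 3)**2) + 3455/(144*(y - 5)) - 7063/(450*(y - 6)).
Integrate each term; A/(y−a) gives A·log|y−a|; A/(y−a)² gives −A/(y−a).

-7063*log(y - 6)/450 + 3455*log(y - 5)/144 - 2101*log(y - 3)/252 - 3*log(y - 1)/400 + 149*log(y + 4)/3150 + 67/(12*y - 36) + C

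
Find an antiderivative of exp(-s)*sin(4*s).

Let I denote the integral. Integrate by parts with u = sin(4*s), dv = exp(-s) ds, so v = -exp(-s): I = -exp(-s)*sin(4*s) + 4·∫ exp(-s)*cos(4*s) ds.
Apply parts again with u = cos(4*s), dv = exp(-s) ds: ∫ exp(-s)*cos(4*s) ds = -exp(-s)*cos(4*s) − 4·I. Substituting back brings back I: I = -exp(-s)*sin(4*s) - 4*exp(-s)*cos(4*s) − 16·I.
Solving for I: (1 + 16)·I equals the remaining terms, so I = (1/17)·(-exp(-s)*sin(4*s) - 4*exp(-s)*cos(4*s)).

-exp(-s)*sin(4*s)/17 - 4*exp(-s)*cos(4*s)/17 + C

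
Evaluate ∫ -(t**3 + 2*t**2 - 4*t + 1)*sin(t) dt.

t**3*cos(t) - 3*t**2*sin(t) + 2*t**2*cos(t) - 4*t*sin(t) - 10*t*cos(t) + 10*sin(t) - 3*cos(t) + C

Use integration by parts with u = t**3 + 2*t**2 - 4*t + 1, dv = -sin(t) dt, so v = cos(t).
Apply parts 3 times (tabular method): alternate signs, differentiate u down to 0, integrate dv up.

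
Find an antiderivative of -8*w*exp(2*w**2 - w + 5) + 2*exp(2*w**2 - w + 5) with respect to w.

Let u = 2*w**2 - w + 5, so du = (4*w - 1) dw.
Rewriting, the integral becomes -2·∫ e^u du = -2·e^u.
Substituting back, u = 2*w**2 - w + 5.

-2*exp(2*w**2 - w + 5) + C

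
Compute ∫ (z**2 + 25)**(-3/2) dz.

Substitute z = 5·tan(θ), so dz = 5·sec(θ)^2 dθ and the radical becomes sqrt(z**2 + 25) = 5·sec(θ) by the Pythagorean identity.
Integrate the resulting trig expression in θ, then back-substitute tan(θ) = z/5, sec(θ) = sqrt(z**2 + 25)/5 (absorbing any constant into C).

z/(25*sqrt(z**2 + 25)) + C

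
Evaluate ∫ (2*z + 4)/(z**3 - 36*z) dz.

2*log(z - 6)/9 - log(z**2 + 6*z)/9 + C

Factor the denominator: z*(z - 6)*(z + 6).
Partial-fraction decomposition: -1/(9*(z + 6)) + 2/(9*(z - 6)) - 1/(9*z).
Integrate each term: A/(z−a) contributes A·log|z−a|.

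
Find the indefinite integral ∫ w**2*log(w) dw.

w**3*log(w)/3 - w**3/9 + C

Use integration by parts with u = log(w), dv = w**2 dw.
Then du = 1/w dw and v = w**3/3.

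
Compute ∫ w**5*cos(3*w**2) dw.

Let u = w², du = 2w dw; rewrite as (1/2)∫ u^2·cos(3u) du.
Now integrate by parts 2 times.

w**4*sin(3*w**2)/6 + w**2*cos(3*w**2)/9 - sin(3*w**2)/27 + C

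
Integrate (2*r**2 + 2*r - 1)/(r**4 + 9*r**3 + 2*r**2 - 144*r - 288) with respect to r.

39*log(r - 4)/560 - 11*log(r + 3)/21 + 23*log(r + 4)/16 - 59*log(r + 6)/60 + C

Factor the denominator: (r - 4)*(r + 3)*(r + 4)*(r + 6).
Partial-fraction decomposition: -59/(60*(r + 6)) + 23/(16*(r + 4)) - 11/(21*(r + 3)) + 39/(560*(r - 4)).
Integrate each term: A/(r−a) contributes A·log|r−a|.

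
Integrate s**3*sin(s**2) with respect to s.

-s**2*cos(s**2)/2 + sin(s**2)/2 + C

Let u = s², du = 2s ds; rewrite as (1/2)∫ u^1·sin(1u) du.
Now integrate by parts 1 time.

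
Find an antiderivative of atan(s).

s*atan(s) - log(s**2 + 1)/2 + C

Use integration by parts with u = arctan(s), dv = ds.
Then du = 1/(s**2 + 1) ds.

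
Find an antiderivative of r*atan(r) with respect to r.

r**2*atan(r)/2 - r/2 + atan(r)/2 + C

Use integration by parts with u = arctan(r), dv = r dr.
Then du = 1/(r**2 + 1) dr.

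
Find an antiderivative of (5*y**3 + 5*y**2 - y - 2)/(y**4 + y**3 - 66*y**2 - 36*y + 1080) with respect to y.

Factor the denominator: (y - 6)*(y - 5)*(y + 6)**2.
Partial-fraction decomposition: 10655/(4356*(y + 6)) - 224/(33*(y + 6)**2) - 743/(121*(y - 5)) + 313/(36*(y - 6)).
Integrate each term; A/(y−a) gives A·log|y−a|; A/(y−a)² gives −A/(y−a).

313*log(y - 6)/36 - 743*log(y - 5)/121 + 10655*log(y + 6)/4356 + 224/(33*y + 198) + C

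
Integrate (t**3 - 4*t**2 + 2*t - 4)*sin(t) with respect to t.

Use integration by parts with u = t**3 - 4*t**2 + 2*t - 4, dv = sin(t) dt, so v = -cos(t).
Apply parts 3 times (tabular method): alternate signs, differentiate u down to 0, integrate dv up.

-t**3*cos(t) + 3*t**2*sin(t) + 4*t**2*cos(t) - 8*t*sin(t) + 4*t*cos(t) - 4*sin(t) - 4*cos(t) + C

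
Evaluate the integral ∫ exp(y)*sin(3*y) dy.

Let I denote the integral. Integrate by parts with u = sin(3*y), dv = exp(y) dy, so v = exp(y): I = exp(y)*sin(3*y) − 3·∫ exp(y)*cos(3*y) dy.
Apply parts again with u = cos(3*y), dv = exp(y) dy: ∫ exp(y)*cos(3*y) dy = exp(y)*cos(3*y) + 3·I. Substituting back brings back I: I = exp(y)*sin(3*y) - 3*exp(y)*cos(3*y) − 9·I.
Solving for I: (1 + 9)·I equals the remaining terms, so I = (1/10)·(exp(y)*sin(3*y) - 3*exp(y)*cos(3*y)).

exp(y)*sin(3*y)/10 - 3*exp(y)*cos(3*y)/10 + C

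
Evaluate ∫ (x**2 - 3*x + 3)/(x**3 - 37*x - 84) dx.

31*log(x - 7)/110 - 21*log(x + 3)/10 + 31*log(x + 4)/11 + C

Factor the denominator: (x - 7)*(x + 3)*(x + 4).
Partial-fraction decomposition: 31/(11*(x + 4)) - 21/(10*(x + 3)) + 31/(110*(x - 7)).
Integrate each term: A/(x−a) contributes A·log|x−a|.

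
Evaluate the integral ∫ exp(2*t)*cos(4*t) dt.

exp(2*t)*sin(4*t)/5 + exp(2*t)*cos(4*t)/10 + C

Let I denote the integral. Integrate by parts with u = cos(4*t), dv = exp(2*t) dt, so v = exp(2*t)/2: I = exp(2*t)*cos(4*t)/2 + 2·∫ exp(2*t)*sin(4*t) dt.
Apply parts again with u = sin(4*t), dv = exp(2*t) dt: ∫ exp(2*t)*sin(4*t) dt = exp(2*t)*sin(4*t)/2 − 2·I. Substituting back brings back I: I = exp(2*t)*sin(4*t) + exp(2*t)*cos(4*t)/2 − 4·I.
Solving for I: (1 + 4)·I equals the remaining terms, so I = (1/5)·(exp(2*t)*sin(4*t) + exp(2*t)*cos(4*t)/2).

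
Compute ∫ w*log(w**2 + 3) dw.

Let u = w**2 + 3, so du = (2*w) dw.
The integral becomes (1/2)·∫ log(u) du; integrate by parts with u′=log(u), dv′=du.

w**2*log(w**2 + 3)/2 - w**2/2 + 3*log(w**2 + 3)/2 + C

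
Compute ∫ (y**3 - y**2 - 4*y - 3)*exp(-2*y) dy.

(-4*y**3 - 2*y**2 + 14*y + 19)*exp(-2*y)/8 + C

Use integration by parts with u = y**3 - y**2 - 4*y - 3, dv = exp(-2*y) dy, so v = -exp(-2*y)/2.
Apply parts 3 times (tabular method): alternate signs, differentiate u down to 0, integrate dv up.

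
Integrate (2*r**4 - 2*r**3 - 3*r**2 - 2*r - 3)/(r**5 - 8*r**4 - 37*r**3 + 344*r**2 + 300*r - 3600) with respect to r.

Factor the denominator: (r - 6)**2*(r - 5)*(r + 4)*(r + 5).
Partial-fraction decomposition: 716/(605*(r + 5)) - 199/(300*(r + 4)) + 152/(15*(r - 5)) - 104707/(12100*(r - 6)) + 2037/(110*(r - 6)**2).
Integrate each term; A/(r−a) gives A·log|r−a|; A/(r−a)² gives −A/(r−a).

-104707*log(r - 6)/12100 + 152*log(r - 5)/15 - 199*log(r + 4)/300 + 716*log(r + 5)/605 - 2037/(110*r - 660) + C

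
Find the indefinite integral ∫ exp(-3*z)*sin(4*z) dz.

-3*exp(-3*z)*sin(4*z)/25 - 4*exp(-3*z)*cos(4*z)/25 + C

Let I denote the integral. Integrate by parts with u = sin(4*z), dv = exp(-3*z) dz, so v = -exp(-3*z)/3: I = -exp(-3*z)*sin(4*z)/3 + (4/3)·∫ exp(-3*z)*cos(4*z) dz.
Apply parts again with u = cos(4*z), dv = exp(-3*z) dz: ∫ exp(-3*z)*cos(4*z) dz = -exp(-3*z)*cos(4*z)/3 − (4/3)·I. Substituting back brings back I: I = -exp(-3*z)*sin(4*z)/3 - 4*exp(-3*z)*cos(4*z)/9 − (16/9)·I.
Solving for I: (1 + 16/9)·I equals the remaining terms, so I = (9/25)·(-exp(-3*z)*sin(4*z)/3 - 4*exp(-3*z)*cos(4*z)/9).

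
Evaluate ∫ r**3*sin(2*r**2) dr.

-r**2*cos(2*r**2)/4 + sin(2*r**2)/8 + C

Let u = r², du = 2r dr; rewrite as (1/2)∫ u^1·sin(2u) du.
Now integrate by parts 1 time.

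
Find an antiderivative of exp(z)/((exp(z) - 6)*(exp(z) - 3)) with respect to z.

Let u = e^z, du = e^z dz.
The integral becomes ∫ du/((u-3)(u-6)); decompose into partial fractions.

log(exp(z) - 6)/3 - log(exp(z) - 3)/3 + C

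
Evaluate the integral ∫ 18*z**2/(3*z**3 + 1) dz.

Let u = 3*z**3 + 1, so du = (9*z**2) dz.
Rewriting, the integral becomes 2·∫ 1/u du = 2·log(u).
Substituting back, u = 3*z**3 + 1.

2*log(3*z**3 + 1) + C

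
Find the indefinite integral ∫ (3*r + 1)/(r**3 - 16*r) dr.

Factor the denominator: r*(r - 4)*(r + 4).
Partial-fraction decomposition: -11/(32*(r + 4)) + 13/(32*(r - 4)) - 1/(16*r).
Integrate each term: A/(r−a) contributes A·log|r−a|.

-log(r)/16 + 13*log(r - 4)/32 - 11*log(r + 4)/32 + C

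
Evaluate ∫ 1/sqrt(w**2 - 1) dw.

log(w + sqrt(w**2 - 1)) + C

Substitute w = sec(θ), so dw = sec(θ)*tan(θ) dθ and the radical becomes sqrt(w**2 - 1) = tan(θ) by the Pythagorean identity.
Integrate the resulting trig expression in θ, then back-substitute sec(θ) = w, tan(θ) = sqrt(w**2 - 1) (absorbing any constant into C).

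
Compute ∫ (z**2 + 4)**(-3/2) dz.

z/(4*sqrt(z**2 + 4)) + C

Substitute z = 2·tan(θ), so dz = 2·sec(θ)^2 dθ and the radical becomes sqrt(z**2 + 4) = 2·sec(θ) by the Pythagorean identity.
Integrate the resulting trig expression in θ, then back-substitute tan(θ) = z/2, sec(θ) = sqrt(z**2 + 4)/2 (absorbing any constant into C).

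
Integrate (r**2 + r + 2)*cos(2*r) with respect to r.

r**2*sin(2*r)/2 + r*sin(2*r)/2 + r*cos(2*r)/2 + 3*sin(2*r)/4 + cos(2*r)/4 + C

Use integration by parts with u = r**2 + r + 2, dv = cos(2*r) dr, so v = sin(2*r)/2.
Apply parts 2 times (tabular method): alternate signs, differentiate u down to 0, integrate dv up.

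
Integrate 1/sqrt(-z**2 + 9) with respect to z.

Substitute z = 3·sin(θ), so dz = 3·cos(θ) dθ and the radical becomes sqrt(-z**2 + 9) = 3·cos(θ) by the Pythagorean identity.
Integrate the resulting trig expression in θ, then back-substitute θ = asin(z/3), sin(θ) = z/3, cos(θ) = sqrt(-z**2 + 9)/3 (absorbing any constant into C).

asin(z/3) + C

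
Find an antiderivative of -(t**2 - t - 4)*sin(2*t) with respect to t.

t**2*cos(2*t)/2 - t*sin(2*t)/2 - t*cos(2*t)/2 + sin(2*t)/4 - 9*cos(2*t)/4 + C

Use integration by parts with u = t**2 - t - 4, dv = -sin(2*t) dt, so v = cos(2*t)/2.
Apply parts 2 times (tabular method): alternate signs, differentiate u down to 0, integrate dv up.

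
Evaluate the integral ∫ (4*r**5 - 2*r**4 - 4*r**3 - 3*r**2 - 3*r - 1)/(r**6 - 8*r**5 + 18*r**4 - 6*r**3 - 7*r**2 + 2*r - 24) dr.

3267*log(r - 4)/170 - 133*log(r - 3)/8 + 3*log(r - 2)/2 + log(r + 1)/40 - log(r**2 + 1)/17 + atan(r)/34 + C

Factor the denominator: (r - 4)*(r - 3)*(r - 2)*(r + 1)*(r**2 + 1).
Partial-fraction decomposition: -(4*r - 1)/(34*(r**2 + 1)) + 1/(40*(r + 1)) + 3/(2*(r - 2)) - 133/(8*(r - 3)) + 3267/(170*(r - 4)).
Integrate each term; A/(r−a) gives A·log|r−a|; the (Br+D)/(r²+p²) term gives a log and an atan.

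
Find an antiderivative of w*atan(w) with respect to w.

w**2*atan(w)/2 - w/2 + atan(w)/2 + C

Use integration by parts with u = arctan(w), dv = w dw.
Then du = 1/(w**2 + 1) dw.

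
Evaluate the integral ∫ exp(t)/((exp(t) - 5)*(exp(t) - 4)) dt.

log(exp(t) - 5) - log(exp(t) - 4) + C

Let u = e^t, du = e^t dt.
The integral becomes ∫ du/((u-5)(u-4)); decompose into partial fractions.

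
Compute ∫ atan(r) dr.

Use integration by parts with u = arctan(r), dv = dr.
Then du = 1/(r**2 + 1) dr.

r*atan(r) - log(r**2 + 1)/2 + C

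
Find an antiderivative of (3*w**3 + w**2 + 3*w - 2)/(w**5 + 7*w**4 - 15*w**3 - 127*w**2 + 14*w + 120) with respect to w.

Factor the denominator: (w - 4)*(w - 1)*(w + 1)*(w + 5)*(w + 6).
Partial-fraction decomposition: -316/(175*(w + 6)) + 367/(216*(w + 5)) - 7/(200*(w + 1)) - 5/(252*(w - 1)) + 109/(675*(w - 4)).
Integrate each term: A/(w−a) contributes A·log|w−a|.

109*log(w - 4)/675 - 5*log(w - 1)/252 - 7*log(w + 1)/200 + 367*log(w + 5)/216 - 316*log(w + 6)/175 + C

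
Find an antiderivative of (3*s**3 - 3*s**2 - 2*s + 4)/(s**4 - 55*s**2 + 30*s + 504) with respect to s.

266*log(s - 6)/117 - 10*log(s - 4)/11 - 7*log(s + 3)/18 + 579*log(s + 7)/286 + C

Factor the denominator: (s - 6)*(s - 4)*(s + 3)*(s + 7).
Partial-fraction decomposition: 579/(286*(s + 7)) - 7/(18*(s + 3)) - 10/(11*(s - 4)) + 266/(117*(s - 6)).
Integrate each term: A/(s−a) contributes A·log|s−a|.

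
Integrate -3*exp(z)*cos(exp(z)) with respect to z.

Let u = exp(z), so du = (exp(z)) dz.
Rewriting, the integral becomes -3·∫ cos(u) du = -3·sin(u).
Substituting back, u = exp(z).

-3*sin(exp(z)) + C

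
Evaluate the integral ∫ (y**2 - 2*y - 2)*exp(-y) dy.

(-y**2 + 2)*exp(-y) + C

Use integration by parts with u = y**2 - 2*y - 2, dv = exp(-y) dy, so v = -exp(-y).
Apply parts 2 times (tabular method): alternate signs, differentiate u down to 0, integrate dv up.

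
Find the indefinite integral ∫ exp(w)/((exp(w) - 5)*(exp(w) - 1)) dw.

Let u = e^w, du = e^w dw.
The integral becomes ∫ du/((u-5)(u-1)); decompose into partial fractions.

log(exp(w) - 5)/4 - log(exp(w) - 1)/4 + C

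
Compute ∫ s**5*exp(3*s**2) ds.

(9*s**4 - 6*s**2 + 2)*exp(3*s**2)/54 + C

Let u = s², du = 2s ds; rewrite as (1/2)∫ u^2·exp(3u) du.
Now integrate by parts 2 times.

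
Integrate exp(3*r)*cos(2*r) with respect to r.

2*exp(3*r)*sin(2*r)/13 + 3*exp(3*r)*cos(2*r)/13 + C

Let I denote the integral. Integrate by parts with u = cos(2*r), dv = exp(3*r) dr, so v = exp(3*r)/3: I = exp(3*r)*cos(2*r)/3 + (2/3)·∫ exp(3*r)*sin(2*r) dr.
Apply parts again with u = sin(2*r), dv = exp(3*r) dr: ∫ exp(3*r)*sin(2*r) dr = exp(3*r)*sin(2*r)/3 − (2/3)·I. Substituting back brings back I: I = 2*exp(3*r)*sin(2*r)/9 + exp(3*r)*cos(2*r)/3 − (4/9)·I.
Solving for I: (1 + 4/9)·I equals the remaining terms, so I = (9/13)·(2*exp(3*r)*sin(2*r)/9 + exp(3*r)*cos(2*r)/3).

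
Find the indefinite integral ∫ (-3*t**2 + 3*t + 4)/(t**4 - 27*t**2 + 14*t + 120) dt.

-16*log(t - 4)/27 + 7*log(t - 3)/20 - 7*log(t + 2)/45 + 43*log(t + 5)/108 + C

Factor the denominator: (t - 4)*(t - 3)*(t + 2)*(t + 5).
Partial-fraction decomposition: 43/(108*(t + 5)) - 7/(45*(t + 2)) + 7/(20*(t - 3)) - 16/(27*(t - 4)).
Integrate each term: A/(t−a) contributes A·log|t−a|.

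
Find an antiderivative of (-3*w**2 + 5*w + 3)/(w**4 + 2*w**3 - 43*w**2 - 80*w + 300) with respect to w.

Factor the denominator: (w - 6)*(w - 2)*(w + 5)**2.
Partial-fraction decomposition: 949/(5929*(w + 5)) - 97/(77*(w + 5)**2) - 1/(196*(w - 2)) - 75/(484*(w - 6)).
Integrate each term; A/(w−a) gives A·log|w−a|; A/(w−a)² gives −A/(w−a).

-75*log(w - 6)/484 - log(w - 2)/196 + 949*log(w + 5)/5929 + 97/(77*w + 385) + C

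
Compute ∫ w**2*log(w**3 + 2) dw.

w**3*log(w**3 + 2)/3 - w**3/3 + 2*log(w**3 + 2)/3 + C

Let u = w**3 + 2, so du = (3*w**2) dw.
The integral becomes (1/3)·∫ log(u) du; integrate by parts with u′=log(u), dv′=du.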